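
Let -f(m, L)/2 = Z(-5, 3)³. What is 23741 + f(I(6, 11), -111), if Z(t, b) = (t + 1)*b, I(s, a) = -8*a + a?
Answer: 27197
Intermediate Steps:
I(s, a) = -7*a
Z(t, b) = b*(1 + t) (Z(t, b) = (1 + t)*b = b*(1 + t))
f(m, L) = 3456 (f(m, L) = -2*27*(1 - 5)³ = -2*(3*(-4))³ = -2*(-12)³ = -2*(-1728) = 3456)
23741 + f(I(6, 11), -111) = 23741 + 3456 = 27197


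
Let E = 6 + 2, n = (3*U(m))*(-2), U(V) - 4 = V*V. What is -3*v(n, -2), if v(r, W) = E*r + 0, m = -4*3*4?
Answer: 332352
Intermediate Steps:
m = -48 (m = -12*4 = -48)
U(V) = 4 + V² (U(V) = 4 + V*V = 4 + V²)
n = -13848 (n = (3*(4 + (-48)²))*(-2) = (3*(4 + 2304))*(-2) = (3*2308)*(-2) = 6924*(-2) = -13848)
E = 8
v(r, W) = 8*r (v(r, W) = 8*r + 0 = 8*r)
-3*v(n, -2) = -24*(-13848) = -3*(-110784) = 332352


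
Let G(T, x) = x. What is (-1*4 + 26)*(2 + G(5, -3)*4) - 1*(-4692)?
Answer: 4472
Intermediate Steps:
(-1*4 + 26)*(2 + G(5, -3)*4) - 1*(-4692) = (-1*4 + 26)*(2 - 3*4) - 1*(-4692) = (-4 + 26)*(2 - 12) + 4692 = 22*(-10) + 4692 = -220 + 4692 = 4472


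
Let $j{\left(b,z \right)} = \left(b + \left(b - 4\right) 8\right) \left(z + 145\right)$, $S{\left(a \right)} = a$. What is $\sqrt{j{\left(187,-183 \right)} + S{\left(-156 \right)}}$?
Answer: $i \sqrt{62894} \approx 250.79 i$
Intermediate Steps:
$j{\left(b,z \right)} = \left(-32 + 9 b\right) \left(145 + z\right)$ ($j{\left(b,z \right)} = \left(b + \left(-4 + b\right) 8\right) \left(145 + z\right) = \left(b + \left(-32 + 8 b\right)\right) \left(145 + z\right) = \left(-32 + 9 b\right) \left(145 + z\right)$)
$\sqrt{j{\left(187,-183 \right)} + S{\left(-156 \right)}} = \sqrt{\left(-4640 - -5856 + 1305 \cdot 187 + 9 \cdot 187 \left(-183\right)\right) - 156} = \sqrt{\left(-4640 + 5856 + 244035 - 307989\right) - 156} = \sqrt{-62738 - 156} = \sqrt{-62894} = i \sqrt{62894}$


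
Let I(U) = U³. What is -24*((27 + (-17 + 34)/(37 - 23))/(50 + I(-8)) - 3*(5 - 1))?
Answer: 156022/539 ≈ 289.47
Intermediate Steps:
-24*((27 + (-17 + 34)/(37 - 23))/(50 + I(-8)) - 3*(5 - 1)) = -24*((27 + (-17 + 34)/(37 - 23))/(50 + (-8)³) - 3*(5 - 1)) = -24*((27 + 17/14)/(50 - 512) - 3*4) = -24*((27 + 17*(1/14))/(-462) - 12) = -24*((27 + 17/14)*(-1/462) - 12) = -24*((395/14)*(-1/462) - 12) = -24*(-395/6468 - 12) = -24*(-78011/6468) = 156022/539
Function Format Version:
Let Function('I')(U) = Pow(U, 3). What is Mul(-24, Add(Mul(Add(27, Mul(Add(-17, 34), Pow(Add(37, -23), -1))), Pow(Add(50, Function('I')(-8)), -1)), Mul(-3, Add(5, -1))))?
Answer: Rational(156022, 539) ≈ 289.47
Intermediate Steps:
Mul(-24, Add(Mul(Add(27, Mul(Add(-17, 34), Pow(Add(37, -23), -1))), Pow(Add(50, Function('I')(-8)), -1)), Mul(-3, Add(5, -1)))) = Mul(-24, Add(Mul(Add(27, Mul(Add(-17, 34), Pow(Add(37, -23), -1))), Pow(Add(50, Pow(-8, 3)), -1)), Mul(-3, Add(5, -1)))) = Mul(-24, Add(Mul(Add(27, Mul(17, Pow(14, -1))), Pow(Add(50, -512), -1)), Mul(-3, 4))) = Mul(-24, Add(Mul(Add(27, Mul(17, Rational(1, 14))), Pow(-462, -1)), -12)) = Mul(-24, Add(Mul(Add(27, Rational(17, 14)), Rational(-1, 462)), -12)) = Mul(-24, Add(Mul(Rational(395, 14), Rational(-1, 462)), -12)) = Mul(-24, Add(Rational(-395, 6468), -12)) = Mul(-24, Rational(-78011, 6468)) = Rational(156022, 539)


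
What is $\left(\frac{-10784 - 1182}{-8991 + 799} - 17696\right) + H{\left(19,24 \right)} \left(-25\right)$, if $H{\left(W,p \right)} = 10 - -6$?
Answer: $- \frac{74115233}{4096} \approx -18095.0$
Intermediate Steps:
$H{\left(W,p \right)} = 16$ ($H{\left(W,p \right)} = 10 + 6 = 16$)
$\left(\frac{-10784 - 1182}{-8991 + 799} - 17696\right) + H{\left(19,24 \right)} \left(-25\right) = \left(\frac{-10784 - 1182}{-8991 + 799} - 17696\right) + 16 \left(-25\right) = \left(- \frac{11966}{-8192} - 17696\right) - 400 = \left(\left(-11966\right) \left(- \frac{1}{8192}\right) - 17696\right) - 400 = \left(\frac{5983}{4096} - 17696\right) - 400 = - \frac{72476833}{4096} - 400 = - \frac{74115233}{4096}$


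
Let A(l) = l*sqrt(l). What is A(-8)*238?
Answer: -3808*I*sqrt(2) ≈ -5385.3*I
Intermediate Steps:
A(l) = l**(3/2)
A(-8)*238 = (-8)**(3/2)*238 = -16*I*sqrt(2)*238 = -3808*I*sqrt(2)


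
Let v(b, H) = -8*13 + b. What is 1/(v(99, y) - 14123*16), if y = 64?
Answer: -1/225973 ≈ -4.4253e-6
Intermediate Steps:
v(b, H) = -104 + b
1/(v(99, y) - 14123*16) = 1/((-104 + 99) - 14123*16) = 1/(-5 - 225968) = 1/(-225973) = -1/225973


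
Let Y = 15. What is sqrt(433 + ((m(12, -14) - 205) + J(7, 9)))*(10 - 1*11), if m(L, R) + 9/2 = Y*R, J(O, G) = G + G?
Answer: -3*sqrt(14)/2 ≈ -5.6125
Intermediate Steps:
J(O, G) = 2*G
m(L, R) = -9/2 + 15*R
sqrt(433 + ((m(12, -14) - 205) + J(7, 9)))*(10 - 1*11) = sqrt(433 + (((-9/2 + 15*(-14)) - 205) + 2*9))*(10 - 1*11) = sqrt(433 + (((-9/2 - 210) - 205) + 18))*(10 - 11) = sqrt(433 + ((-429/2 - 205) + 18))*(-1) = sqrt(433 + (-839/2 + 18))*(-1) = sqrt(433 - 803/2)*(-1) = sqrt(63/2)*(-1) = (3*sqrt(14)/2)*(-1) = -3*sqrt(14)/2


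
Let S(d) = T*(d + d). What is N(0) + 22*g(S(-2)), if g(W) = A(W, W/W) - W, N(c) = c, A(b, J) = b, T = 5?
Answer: 0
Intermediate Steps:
S(d) = 10*d (S(d) = 5*(d + d) = 5*(2*d) = 10*d)
g(W) = 0 (g(W) = W - W = 0)
N(0) + 22*g(S(-2)) = 0 + 22*0 = 0 + 0 = 0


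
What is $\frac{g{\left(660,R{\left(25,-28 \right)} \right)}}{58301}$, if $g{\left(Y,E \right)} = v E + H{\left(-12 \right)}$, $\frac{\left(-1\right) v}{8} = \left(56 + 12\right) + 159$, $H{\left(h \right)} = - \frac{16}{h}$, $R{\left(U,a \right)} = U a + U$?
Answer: $\frac{3677404}{174903} \approx 21.025$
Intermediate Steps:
$R{\left(U,a \right)} = U + U a$
$v = -1816$ ($v = - 8 \left(\left(56 + 12\right) + 159\right) = - 8 \left(68 + 159\right) = \left(-8\right) 227 = -1816$)
$g{\left(Y,E \right)} = \frac{4}{3} - 1816 E$ ($g{\left(Y,E \right)} = - 1816 E - \frac{16}{-12} = - 1816 E - - \frac{4}{3} = - 1816 E + \frac{4}{3} = \frac{4}{3} - 1816 E$)
$\frac{g{\left(660,R{\left(25,-28 \right)} \right)}}{58301} = \frac{\frac{4}{3} - 1816 \cdot 25 \left(1 - 28\right)}{58301} = \left(\frac{4}{3} - 1816 \cdot 25 \left(-27\right)\right) \frac{1}{58301} = \left(\frac{4}{3} - -1225800\right) \frac{1}{58301} = \left(\frac{4}{3} + 1225800\right) \frac{1}{58301} = \frac{3677404}{3} \cdot \frac{1}{58301} = \frac{3677404}{174903}$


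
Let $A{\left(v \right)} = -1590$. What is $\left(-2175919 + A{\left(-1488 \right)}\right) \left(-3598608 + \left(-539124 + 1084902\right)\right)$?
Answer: $6647564800470$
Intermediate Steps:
$\left(-2175919 + A{\left(-1488 \right)}\right) \left(-3598608 + \left(-539124 + 1084902\right)\right) = \left(-2175919 - 1590\right) \left(-3598608 + \left(-539124 + 1084902\right)\right) = - 2177509 \left(-3598608 + 545778\right) = \left(-2177509\right) \left(-3052830\right) = 6647564800470$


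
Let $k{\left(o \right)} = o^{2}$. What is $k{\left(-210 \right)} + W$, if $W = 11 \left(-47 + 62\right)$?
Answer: $44265$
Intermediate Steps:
$W = 165$ ($W = 11 \cdot 15 = 165$)
$k{\left(-210 \right)} + W = \left(-210\right)^{2} + 165 = 44100 + 165 = 44265$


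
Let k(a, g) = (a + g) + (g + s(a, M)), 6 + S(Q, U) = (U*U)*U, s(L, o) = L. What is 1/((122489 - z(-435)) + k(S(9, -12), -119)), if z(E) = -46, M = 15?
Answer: 1/118829 ≈ 8.4155e-6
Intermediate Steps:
S(Q, U) = -6 + U**3 (S(Q, U) = -6 + (U*U)*U = -6 + U**2*U = -6 + U**3)
k(a, g) = 2*a + 2*g (k(a, g) = (a + g) + (g + a) = (a + g) + (a + g) = 2*a + 2*g)
1/((122489 - z(-435)) + k(S(9, -12), -119)) = 1/((122489 - 1*(-46)) + (2*(-6 + (-12)**3) + 2*(-119))) = 1/((122489 + 46) + (2*(-6 - 1728) - 238)) = 1/(122535 + (2*(-1734) - 238)) = 1/(122535 + (-3468 - 238)) = 1/(122535 - 3706) = 1/118829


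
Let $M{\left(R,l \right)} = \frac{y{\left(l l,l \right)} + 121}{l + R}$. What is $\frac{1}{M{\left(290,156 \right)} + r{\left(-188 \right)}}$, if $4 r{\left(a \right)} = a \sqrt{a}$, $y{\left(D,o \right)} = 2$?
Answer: $\frac{54858}{82608238601} + \frac{18698104 i \sqrt{47}}{82608238601} \approx 6.6407 \cdot 10^{-7} + 0.0015518 i$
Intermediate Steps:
$M{\left(R,l \right)} = \frac{123}{R + l}$ ($M{\left(R,l \right)} = \frac{2 + 121}{l + R} = \frac{123}{R + l}$)
$r{\left(a \right)} = \frac{a^{\frac{3}{2}}}{4}$ ($r{\left(a \right)} = \frac{a \sqrt{a}}{4} = \frac{a^{\frac{3}{2}}}{4}$)
$\frac{1}{M{\left(290,156 \right)} + r{\left(-188 \right)}} = \frac{1}{\frac{123}{290 + 156} + \frac{\left(-188\right)^{\frac{3}{2}}}{4}} = \frac{1}{\frac{123}{446} + \frac{\left(-376\right) i \sqrt{47}}{4}} = \frac{1}{123 \cdot \frac{1}{446} - 94 i \sqrt{47}} = \frac{1}{\frac{123}{446} - 94 i \sqrt{47}}$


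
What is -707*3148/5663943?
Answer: -2225636/5663943 ≈ -0.39295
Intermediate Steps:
-707*3148/5663943 = -2225636*1/5663943 = -2225636/5663943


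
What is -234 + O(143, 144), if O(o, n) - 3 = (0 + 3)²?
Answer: -222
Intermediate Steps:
O(o, n) = 12 (O(o, n) = 3 + (0 + 3)² = 3 + 3² = 3 + 9 = 12)
-234 + O(143, 144) = -234 + 12 = -222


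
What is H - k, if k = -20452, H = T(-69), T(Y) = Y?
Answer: 20383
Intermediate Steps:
H = -69
H - k = -69 - 1*(-20452) = -69 + 20452 = 20383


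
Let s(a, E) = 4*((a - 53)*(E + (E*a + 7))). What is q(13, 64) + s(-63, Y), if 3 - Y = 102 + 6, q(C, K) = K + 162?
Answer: -3023662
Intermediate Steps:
q(C, K) = 162 + K
Y = -105 (Y = 3 - (102 + 6) = 3 - 1*108 = 3 - 108 = -105)
s(a, E) = 4*(-53 + a)*(7 + E + E*a) (s(a, E) = 4*((-53 + a)*(E + (7 + E*a))) = 4*((-53 + a)*(7 + E + E*a)) = 4*(-53 + a)*(7 + E + E*a))
q(13, 64) + s(-63, Y) = (162 + 64) + (-1484 - 212*(-105) + 28*(-63) - 208*(-105)*(-63) + 4*(-105)*(-63)²) = 226 + (-1484 + 22260 - 1764 - 1375920 + 4*(-105)*3969) = 226 + (-1484 + 22260 - 1764 - 1375920 - 1666980) = 226 - 3023888 = -3023662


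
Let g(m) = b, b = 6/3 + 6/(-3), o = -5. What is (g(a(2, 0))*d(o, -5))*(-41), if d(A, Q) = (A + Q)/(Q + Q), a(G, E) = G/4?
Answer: 0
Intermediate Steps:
a(G, E) = G/4 (a(G, E) = G*(¼) = G/4)
b = 0 (b = 6*(⅓) + 6*(-⅓) = 2 - 2 = 0)
g(m) = 0
d(A, Q) = (A + Q)/(2*Q) (d(A, Q) = (A + Q)/((2*Q)) = (A + Q)*(1/(2*Q)) = (A + Q)/(2*Q))
(g(a(2, 0))*d(o, -5))*(-41) = (0*((½)*(-5 - 5)/(-5)))*(-41) = (0*((½)*(-⅕)*(-10)))*(-41) = (0*1)*(-41) = 0*(-41) = 0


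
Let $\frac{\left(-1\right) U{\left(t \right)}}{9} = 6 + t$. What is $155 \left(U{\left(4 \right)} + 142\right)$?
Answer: $8060$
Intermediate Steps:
$U{\left(t \right)} = -54 - 9 t$ ($U{\left(t \right)} = - 9 \left(6 + t\right) = -54 - 9 t$)
$155 \left(U{\left(4 \right)} + 142\right) = 155 \left(\left(-54 - 36\right) + 142\right) = 155 \left(-90 + 142\right) = 155 \cdot 52 = 8060$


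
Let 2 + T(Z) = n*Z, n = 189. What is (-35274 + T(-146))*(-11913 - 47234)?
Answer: 3718571890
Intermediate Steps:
T(Z) = -2 + 189*Z
(-35274 + T(-146))*(-11913 - 47234) = (-35274 + (-2 + 189*(-146)))*(-11913 - 47234) = (-35274 + (-2 - 27594))*(-59147) = (-35274 - 27596)*(-59147) = -62870*(-59147) = 3718571890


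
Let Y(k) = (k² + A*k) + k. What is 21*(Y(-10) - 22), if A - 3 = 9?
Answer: -1092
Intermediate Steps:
A = 12 (A = 3 + 9 = 12)
Y(k) = k² + 13*k (Y(k) = (k² + 12*k) + k = k² + 13*k)
21*(Y(-10) - 22) = 21*(-10*(13 - 10) - 22) = 21*(-10*3 - 22) = 21*(-30 - 22) = 21*(-52) = -1092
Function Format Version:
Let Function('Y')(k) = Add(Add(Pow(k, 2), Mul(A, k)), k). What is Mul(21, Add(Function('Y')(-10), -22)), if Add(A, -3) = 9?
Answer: -1092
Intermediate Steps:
A = 12 (A = Add(3, 9) = 12)
Function('Y')(k) = Add(Pow(k, 2), Mul(13, k)) (Function('Y')(k) = Add(Add(Pow(k, 2), Mul(12, k)), k) = Add(Pow(k, 2), Mul(13, k)))
Mul(21, Add(Function('Y')(-10), -22)) = Mul(21, Add(Mul(-10, Add(13, -10)), -22)) = Mul(21, Add(Mul(-10, 3), -22)) = Mul(21, Add(-30, -22)) = Mul(21, -52) = -1092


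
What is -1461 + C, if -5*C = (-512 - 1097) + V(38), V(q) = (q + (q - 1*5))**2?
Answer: -10737/5 ≈ -2147.4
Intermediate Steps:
V(q) = (-5 + 2*q)**2 (V(q) = (q + (q - 5))**2 = (q + (-5 + q))**2 = (-5 + 2*q)**2)
C = -3432/5 (C = -((-512 - 1097) + (-5 + 2*38)**2)/5 = -(-1609 + (-5 + 76)**2)/5 = -(-1609 + 71**2)/5 = -(-1609 + 5041)/5 = -1/5*3432 = -3432/5 ≈ -686.40)
-1461 + C = -1461 - 3432/5 = -10737/5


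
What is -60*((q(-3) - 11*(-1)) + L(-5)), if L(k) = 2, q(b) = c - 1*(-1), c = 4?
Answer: -1080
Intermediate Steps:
q(b) = 5 (q(b) = 4 - 1*(-1) = 4 + 1 = 5)
-60*((q(-3) - 11*(-1)) + L(-5)) = -60*((5 - 11*(-1)) + 2) = -60*((5 + 11) + 2) = -60*(16 + 2) = -60*18 = -1080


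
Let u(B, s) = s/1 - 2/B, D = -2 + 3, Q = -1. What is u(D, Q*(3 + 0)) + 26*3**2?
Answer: 229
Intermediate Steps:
D = 1
u(B, s) = s - 2/B (u(B, s) = s*1 - 2/B = s - 2/B)
u(D, Q*(3 + 0)) + 26*3**2 = (-(3 + 0) - 2/1) + 26*3**2 = (-1*3 - 2*1) + 26*9 = (-3 - 2) + 234 = -5 + 234 = 229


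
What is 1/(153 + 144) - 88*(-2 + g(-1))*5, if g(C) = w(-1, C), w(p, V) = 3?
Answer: -130679/297 ≈ -440.00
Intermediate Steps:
g(C) = 3
1/(153 + 144) - 88*(-2 + g(-1))*5 = 1/(153 + 144) - 88*(-2 + 3)*5 = 1/297 - 88*5 = 1/297 - 440 = -130679/297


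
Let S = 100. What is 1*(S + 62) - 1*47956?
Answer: -47794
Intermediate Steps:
1*(S + 62) - 1*47956 = 1*(100 + 62) - 1*47956 = 1*162 - 47956 = 162 - 47956 = -47794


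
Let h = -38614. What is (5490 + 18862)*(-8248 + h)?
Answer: -1141183424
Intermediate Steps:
(5490 + 18862)*(-8248 + h) = (5490 + 18862)*(-8248 - 38614) = 24352*(-46862) = -1141183424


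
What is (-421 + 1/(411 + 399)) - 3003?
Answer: -2773439/810 ≈ -3424.0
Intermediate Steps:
(-421 + 1/(411 + 399)) - 3003 = (-421 + 1/810) - 3003 = -341009/810 - 3003 = -2773439/810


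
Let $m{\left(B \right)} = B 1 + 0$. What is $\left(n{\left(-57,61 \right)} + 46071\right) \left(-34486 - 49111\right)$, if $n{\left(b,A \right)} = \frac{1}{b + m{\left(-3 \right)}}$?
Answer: $- \frac{231083759623}{60} \approx -3.8514 \cdot 10^{9}$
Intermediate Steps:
$m{\left(B \right)} = B$ ($m{\left(B \right)} = B + 0 = B$)
$n{\left(b,A \right)} = \frac{1}{-3 + b}$ ($n{\left(b,A \right)} = \frac{1}{b - 3} = \frac{1}{-3 + b}$)
$\left(n{\left(-57,61 \right)} + 46071\right) \left(-34486 - 49111\right) = \left(\frac{1}{-3 - 57} + 46071\right) \left(-34486 - 49111\right) = \left(\frac{1}{-60} + 46071\right) \left(-83597\right) = \left(- \frac{1}{60} + 46071\right) \left(-83597\right) = \frac{2764259}{60} \left(-83597\right) = - \frac{231083759623}{60}$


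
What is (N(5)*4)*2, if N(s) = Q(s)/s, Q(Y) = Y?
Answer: 8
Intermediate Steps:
N(s) = 1 (N(s) = s/s = 1)
(N(5)*4)*2 = (1*4)*2 = 4*2 = 8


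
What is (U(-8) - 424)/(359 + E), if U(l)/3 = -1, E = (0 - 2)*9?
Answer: -427/341 ≈ -1.2522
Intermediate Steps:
E = -18 (E = -2*9 = -18)
U(l) = -3 (U(l) = 3*(-1) = -3)
(U(-8) - 424)/(359 + E) = (-3 - 424)/(359 - 18) = -427/341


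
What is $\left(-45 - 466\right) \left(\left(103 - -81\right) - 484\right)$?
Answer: $153300$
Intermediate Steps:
$\left(-45 - 466\right) \left(\left(103 - -81\right) - 484\right) = - 511 \left(\left(103 + 81\right) - 484\right) = - 511 \left(184 - 484\right) = \left(-511\right) \left(-300\right) = 153300$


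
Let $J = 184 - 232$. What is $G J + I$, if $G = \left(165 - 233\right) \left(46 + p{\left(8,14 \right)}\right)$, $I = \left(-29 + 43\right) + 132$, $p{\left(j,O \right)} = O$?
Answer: $195986$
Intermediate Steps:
$I = 146$ ($I = 14 + 132 = 146$)
$G = -4080$ ($G = \left(165 - 233\right) \left(46 + 14\right) = \left(-68\right) 60 = -4080$)
$J = -48$
$G J + I = \left(-4080\right) \left(-48\right) + 146 = 195840 + 146 = 195986$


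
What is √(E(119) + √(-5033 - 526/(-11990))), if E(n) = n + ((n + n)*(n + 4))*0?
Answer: √(4276862975 + 35970*I*√5024571365)/5995 ≈ 11.348 + 3.1259*I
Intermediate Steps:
E(n) = n (E(n) = n + ((2*n)*(4 + n))*0 = n + (2*n*(4 + n))*0 = n + 0 = n)
√(E(119) + √(-5033 - 526/(-11990))) = √(119 + √(-5033 - 526/(-11990))) = √(119 + √(-5033 - 526*(-1/11990))) = √(119 + √(-5033 + 263/5995)) = √(119 + √(-30172572/5995)) = √(119 + 6*I*√5024571365/5995)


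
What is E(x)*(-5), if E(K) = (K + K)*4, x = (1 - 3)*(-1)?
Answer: -80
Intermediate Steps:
x = 2 (x = -2*(-1) = 2)
E(K) = 8*K (E(K) = (2*K)*4 = 8*K)
E(x)*(-5) = (8*2)*(-5) = 16*(-5) = -80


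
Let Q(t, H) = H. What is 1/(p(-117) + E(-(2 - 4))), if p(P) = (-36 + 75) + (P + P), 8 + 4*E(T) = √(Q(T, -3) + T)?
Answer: -3152/620945 - 4*I/620945 ≈ -0.0050761 - 6.4418e-6*I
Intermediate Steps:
E(T) = -2 + √(-3 + T)/4
p(P) = 39 + 2*P
1/(p(-117) + E(-(2 - 4))) = 1/((39 + 2*(-117)) + (-2 + √(-3 - (2 - 4))/4)) = 1/((39 - 234) + (-2 + √(-3 - 1*(-2))/4)) = 1/(-195 + (-2 + √(-3 + 2)/4)) = 1/(-195 + (-2 + √(-1)/4)) = 1/(-195 + (-2 + I/4)) = 1/(-197 + I/4) = 16*(-197 - I/4)/620945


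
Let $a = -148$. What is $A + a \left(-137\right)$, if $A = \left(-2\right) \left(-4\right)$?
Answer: $20284$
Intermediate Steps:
$A = 8$
$A + a \left(-137\right) = 8 - -20276 = 8 + 20276 = 20284$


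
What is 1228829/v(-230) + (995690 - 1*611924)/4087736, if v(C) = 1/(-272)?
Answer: -683145481403701/2043868 ≈ -3.3424e+8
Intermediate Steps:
v(C) = -1/272
1228829/v(-230) + (995690 - 1*611924)/4087736 = 1228829/(-1/272) + (995690 - 1*611924)/4087736 = 1228829*(-272) + (995690 - 611924)*(1/4087736) = -334241488 + 383766*(1/4087736) = -334241488 + 191883/2043868 = -683145481403701/2043868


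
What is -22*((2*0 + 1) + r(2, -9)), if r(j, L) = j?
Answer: -66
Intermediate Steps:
-22*((2*0 + 1) + r(2, -9)) = -22*((2*0 + 1) + 2) = -22*((0 + 1) + 2) = -22*(1 + 2) = -22*3 = -66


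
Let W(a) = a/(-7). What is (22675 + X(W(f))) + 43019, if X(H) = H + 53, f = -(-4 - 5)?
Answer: 460220/7 ≈ 65746.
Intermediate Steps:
f = 9 (f = -1*(-9) = 9)
W(a) = -a/7 (W(a) = a*(-⅐) = -a/7)
X(H) = 53 + H
(22675 + X(W(f))) + 43019 = (22675 + (53 - ⅐*9)) + 43019 = (22675 + (53 - 9/7)) + 43019 = (22675 + 362/7) + 43019 = 159087/7 + 43019 = 460220/7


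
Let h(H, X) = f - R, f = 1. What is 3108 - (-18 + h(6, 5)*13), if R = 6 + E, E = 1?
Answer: 3204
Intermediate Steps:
R = 7 (R = 6 + 1 = 7)
h(H, X) = -6 (h(H, X) = 1 - 1*7 = 1 - 7 = -6)
3108 - (-18 + h(6, 5)*13) = 3108 - (-18 - 6*13) = 3108 - (-18 - 78) = 3108 - 1*(-96) = 3108 + 96 = 3204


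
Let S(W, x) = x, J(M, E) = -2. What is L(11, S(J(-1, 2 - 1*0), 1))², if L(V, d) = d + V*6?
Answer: 4489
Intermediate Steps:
L(V, d) = d + 6*V
L(11, S(J(-1, 2 - 1*0), 1))² = (1 + 6*11)² = (1 + 66)² = 67² = 4489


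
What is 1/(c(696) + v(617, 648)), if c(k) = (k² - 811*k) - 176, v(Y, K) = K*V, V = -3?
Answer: -1/82160 ≈ -1.2171e-5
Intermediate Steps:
v(Y, K) = -3*K (v(Y, K) = K*(-3) = -3*K)
c(k) = -176 + k² - 811*k
1/(c(696) + v(617, 648)) = 1/((-176 + 696² - 811*696) - 3*648) = 1/((-176 + 484416 - 564456) - 1944) = 1/(-80216 - 1944) = 1/(-82160) = -1/82160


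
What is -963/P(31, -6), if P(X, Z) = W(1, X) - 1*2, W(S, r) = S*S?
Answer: 963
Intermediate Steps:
W(S, r) = S²
P(X, Z) = -1 (P(X, Z) = 1² - 1*2 = 1 - 2 = -1)
-963/P(31, -6) = -963/(-1) = -963*(-1) = 963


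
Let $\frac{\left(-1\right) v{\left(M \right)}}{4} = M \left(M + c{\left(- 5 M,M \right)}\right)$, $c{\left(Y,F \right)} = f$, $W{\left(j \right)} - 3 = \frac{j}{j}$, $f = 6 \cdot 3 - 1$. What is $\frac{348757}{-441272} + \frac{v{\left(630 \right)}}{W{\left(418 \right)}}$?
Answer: $- \frac{179867228677}{441272} \approx -4.0761 \cdot 10^{5}$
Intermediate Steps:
$f = 17$ ($f = 18 - 1 = 17$)
$W{\left(j \right)} = 4$ ($W{\left(j \right)} = 3 + \frac{j}{j} = 3 + 1 = 4$)
$c{\left(Y,F \right)} = 17$
$v{\left(M \right)} = - 4 M \left(17 + M\right)$ ($v{\left(M \right)} = - 4 M \left(M + 17\right) = - 4 M \left(17 + M\right)$)
$\frac{348757}{-441272} + \frac{v{\left(630 \right)}}{W{\left(418 \right)}} = \frac{348757}{-441272} + \frac{\left(-4\right) 630 \left(17 + 630\right)}{4} = 348757 \left(- \frac{1}{441272}\right) + \left(-4\right) 630 \cdot 647 \cdot \frac{1}{4} = - \frac{348757}{441272} - 407610 = - \frac{179867228677}{441272}$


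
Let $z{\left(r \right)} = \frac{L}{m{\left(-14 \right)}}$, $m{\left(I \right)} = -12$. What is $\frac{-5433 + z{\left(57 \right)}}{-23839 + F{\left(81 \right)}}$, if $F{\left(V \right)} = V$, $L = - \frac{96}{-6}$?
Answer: $\frac{2329}{10182} \approx 0.22874$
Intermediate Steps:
$L = 16$ ($L = \left(-96\right) \left(- \frac{1}{6}\right) = 16$)
$z{\left(r \right)} = - \frac{4}{3}$ ($z{\left(r \right)} = \frac{16}{-12} = 16 \left(- \frac{1}{12}\right) = - \frac{4}{3}$)
$\frac{-5433 + z{\left(57 \right)}}{-23839 + F{\left(81 \right)}} = \frac{-5433 - \frac{4}{3}}{-23839 + 81} = - \frac{16303}{3 \left(-23758\right)} = \left(- \frac{16303}{3}\right) \left(- \frac{1}{23758}\right) = \frac{2329}{10182}$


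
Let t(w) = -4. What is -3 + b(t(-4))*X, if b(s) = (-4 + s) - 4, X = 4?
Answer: -51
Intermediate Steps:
b(s) = -8 + s
-3 + b(t(-4))*X = -3 + (-8 - 4)*4 = -3 - 12*4 = -3 - 48 = -51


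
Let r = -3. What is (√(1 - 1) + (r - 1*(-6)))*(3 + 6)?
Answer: 27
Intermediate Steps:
(√(1 - 1) + (r - 1*(-6)))*(3 + 6) = (√(1 - 1) + (-3 - 1*(-6)))*(3 + 6) = (√0 + (-3 + 6))*9 = (0 + 3)*9 = 3*9 = 27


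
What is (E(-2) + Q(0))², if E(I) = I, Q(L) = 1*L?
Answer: 4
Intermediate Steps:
Q(L) = L
(E(-2) + Q(0))² = (-2 + 0)² = (-2)² = 4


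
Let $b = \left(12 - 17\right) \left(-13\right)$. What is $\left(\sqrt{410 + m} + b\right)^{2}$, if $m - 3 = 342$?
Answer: $\left(65 + \sqrt{755}\right)^{2} \approx 8552.0$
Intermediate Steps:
$m = 345$ ($m = 3 + 342 = 345$)
$b = 65$ ($b = \left(-5\right) \left(-13\right) = 65$)
$\left(\sqrt{410 + m} + b\right)^{2} = \left(\sqrt{410 + 345} + 65\right)^{2} = \left(\sqrt{755} + 65\right)^{2} = \left(65 + \sqrt{755}\right)^{2}$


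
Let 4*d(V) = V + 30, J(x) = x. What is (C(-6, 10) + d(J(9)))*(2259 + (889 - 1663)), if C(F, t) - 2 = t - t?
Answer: 69795/4 ≈ 17449.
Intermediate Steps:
C(F, t) = 2 (C(F, t) = 2 + (t - t) = 2 + 0 = 2)
d(V) = 15/2 + V/4 (d(V) = (V + 30)/4 = (30 + V)/4 = 15/2 + V/4)
(C(-6, 10) + d(J(9)))*(2259 + (889 - 1663)) = (2 + (15/2 + (¼)*9))*(2259 + (889 - 1663)) = (2 + (15/2 + 9/4))*(2259 - 774) = (2 + 39/4)*1485 = (47/4)*1485 = 69795/4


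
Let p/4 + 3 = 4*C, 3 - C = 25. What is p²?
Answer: 132496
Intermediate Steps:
C = -22 (C = 3 - 1*25 = 3 - 25 = -22)
p = -364 (p = -12 + 4*(4*(-22)) = -12 + 4*(-88) = -12 - 352 = -364)
p² = (-364)² = 132496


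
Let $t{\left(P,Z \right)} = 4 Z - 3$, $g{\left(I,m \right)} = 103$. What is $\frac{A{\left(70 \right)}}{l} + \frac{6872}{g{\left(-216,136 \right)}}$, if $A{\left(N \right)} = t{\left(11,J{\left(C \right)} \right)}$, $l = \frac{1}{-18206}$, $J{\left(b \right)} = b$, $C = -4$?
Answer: $\frac{35636014}{103} \approx 3.4598 \cdot 10^{5}$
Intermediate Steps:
$l = - \frac{1}{18206} \approx -5.4927 \cdot 10^{-5}$
$t{\left(P,Z \right)} = -3 + 4 Z$
$A{\left(N \right)} = -19$ ($A{\left(N \right)} = -3 + 4 \left(-4\right) = -3 - 16 = -19$)
$\frac{A{\left(70 \right)}}{l} + \frac{6872}{g{\left(-216,136 \right)}} = - \frac{19}{- \frac{1}{18206}} + \frac{6872}{103} = \left(-19\right) \left(-18206\right) + 6872 \cdot \frac{1}{103} = 345914 + \frac{6872}{103} = \frac{35636014}{103}$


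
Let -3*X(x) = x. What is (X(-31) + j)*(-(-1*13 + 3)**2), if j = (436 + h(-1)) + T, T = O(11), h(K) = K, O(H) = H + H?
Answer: -140200/3 ≈ -46733.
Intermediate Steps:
O(H) = 2*H
T = 22 (T = 2*11 = 22)
X(x) = -x/3
j = 457 (j = (436 - 1) + 22 = 435 + 22 = 457)
(X(-31) + j)*(-(-1*13 + 3)**2) = (-1/3*(-31) + 457)*(-(-1*13 + 3)**2) = (31/3 + 457)*(-(-13 + 3)**2) = 1402*(-1*(-10)**2)/3 = 1402*(-1*100)/3 = (1402/3)*(-100) = -140200/3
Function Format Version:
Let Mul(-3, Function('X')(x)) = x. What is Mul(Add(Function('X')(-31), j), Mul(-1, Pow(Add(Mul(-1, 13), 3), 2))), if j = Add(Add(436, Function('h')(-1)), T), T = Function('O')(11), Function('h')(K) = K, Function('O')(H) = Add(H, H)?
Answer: Rational(-140200, 3) ≈ -46733.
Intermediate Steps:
Function('O')(H) = Mul(2, H)
T = 22 (T = Mul(2, 11) = 22)
Function('X')(x) = Mul(Rational(-1, 3), x)
j = 457 (j = Add(Add(436, -1), 22) = Add(435, 22) = 457)
Mul(Add(Function('X')(-31), j), Mul(-1, Pow(Add(Mul(-1, 13), 3), 2))) = Mul(Add(Mul(Rational(-1, 3), -31), 457), Mul(-1, Pow(Add(Mul(-1, 13), 3), 2))) = Mul(Add(Rational(31, 3), 457), Mul(-1, Pow(Add(-13, 3), 2))) = Mul(Rational(1402, 3), Mul(-1, Pow(-10, 2))) = Mul(Rational(1402, 3), Mul(-1, 100)) = Mul(Rational(1402, 3), -100) = Rational(-140200, 3)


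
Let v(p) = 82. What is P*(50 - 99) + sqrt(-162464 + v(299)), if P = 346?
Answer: -16954 + 11*I*sqrt(1342) ≈ -16954.0 + 402.97*I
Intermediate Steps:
P*(50 - 99) + sqrt(-162464 + v(299)) = 346*(50 - 99) + sqrt(-162464 + 82) = 346*(-49) + sqrt(-162382) = -16954 + 11*I*sqrt(1342)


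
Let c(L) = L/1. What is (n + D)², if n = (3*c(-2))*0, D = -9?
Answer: 81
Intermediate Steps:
c(L) = L (c(L) = L*1 = L)
n = 0 (n = (3*(-2))*0 = -6*0 = 0)
(n + D)² = (0 - 9)² = (-9)² = 81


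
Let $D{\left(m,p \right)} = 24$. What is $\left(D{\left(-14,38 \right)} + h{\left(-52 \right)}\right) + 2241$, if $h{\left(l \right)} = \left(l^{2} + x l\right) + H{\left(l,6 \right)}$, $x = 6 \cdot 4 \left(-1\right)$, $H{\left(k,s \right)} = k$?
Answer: $6165$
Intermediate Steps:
$x = -24$ ($x = 24 \left(-1\right) = -24$)
$h{\left(l \right)} = l^{2} - 23 l$ ($h{\left(l \right)} = \left(l^{2} - 24 l\right) + l = l^{2} - 23 l$)
$\left(D{\left(-14,38 \right)} + h{\left(-52 \right)}\right) + 2241 = \left(24 - 52 \left(-23 - 52\right)\right) + 2241 = \left(24 - -3900\right) + 2241 = \left(24 + 3900\right) + 2241 = 3924 + 2241 = 6165$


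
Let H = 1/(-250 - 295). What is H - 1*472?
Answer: -257241/545 ≈ -472.00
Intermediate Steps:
H = -1/545 (H = 1/(-545) = -1/545 ≈ -0.0018349)
H - 1*472 = -1/545 - 1*472 = -1/545 - 472 = -257241/545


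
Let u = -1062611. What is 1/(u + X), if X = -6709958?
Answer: -1/7772569 ≈ -1.2866e-7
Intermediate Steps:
1/(u + X) = 1/(-1062611 - 6709958) = 1/(-7772569) = -1/7772569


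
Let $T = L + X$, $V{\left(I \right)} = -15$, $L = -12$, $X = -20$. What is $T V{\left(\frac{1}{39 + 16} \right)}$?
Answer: $480$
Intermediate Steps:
$T = -32$ ($T = -12 - 20 = -32$)
$T V{\left(\frac{1}{39 + 16} \right)} = \left(-32\right) \left(-15\right) = 480$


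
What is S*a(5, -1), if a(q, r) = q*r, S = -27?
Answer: 135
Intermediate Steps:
S*a(5, -1) = -135*(-1) = -27*(-5) = 135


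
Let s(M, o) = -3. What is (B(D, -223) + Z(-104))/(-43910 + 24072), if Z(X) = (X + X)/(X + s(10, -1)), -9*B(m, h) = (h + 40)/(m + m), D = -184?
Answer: -223105/2343423264 ≈ -9.5205e-5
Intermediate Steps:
B(m, h) = -(40 + h)/(18*m) (B(m, h) = -(h + 40)/(9*(m + m)) = -(40 + h)/(9*(2*m)) = -(40 + h)*1/(2*m)/9 = -(40 + h)/(18*m))
Z(X) = 2*X/(-3 + X) (Z(X) = (X + X)/(X - 3) = (2*X)/(-3 + X) = 2*X/(-3 + X))
(B(D, -223) + Z(-104))/(-43910 + 24072) = ((1/18)*(-40 - 1*(-223))/(-184) + 2*(-104)/(-3 - 104))/(-43910 + 24072) = ((1/18)*(-1/184)*(-40 + 223) + 2*(-104)/(-107))/(-19838) = ((1/18)*(-1/184)*183 + 2*(-104)*(-1/107))*(-1/19838) = (-61/1104 + 208/107)*(-1/19838) = (223105/118128)*(-1/19838) = -223105/2343423264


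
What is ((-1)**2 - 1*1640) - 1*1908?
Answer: -3547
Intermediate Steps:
((-1)**2 - 1*1640) - 1*1908 = (1 - 1640) - 1908 = -1639 - 1908 = -3547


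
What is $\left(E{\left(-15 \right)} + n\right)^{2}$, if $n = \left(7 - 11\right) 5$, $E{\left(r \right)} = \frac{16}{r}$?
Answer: $\frac{99856}{225} \approx 443.8$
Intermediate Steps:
$n = -20$ ($n = \left(-4\right) 5 = -20$)
$\left(E{\left(-15 \right)} + n\right)^{2} = \left(\frac{16}{-15} - 20\right)^{2} = \left(16 \left(- \frac{1}{15}\right) - 20\right)^{2} = \left(- \frac{16}{15} - 20\right)^{2} = \left(- \frac{316}{15}\right)^{2} = \frac{99856}{225}$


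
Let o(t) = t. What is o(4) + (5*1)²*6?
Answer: 154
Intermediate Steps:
o(4) + (5*1)²*6 = 4 + (5*1)²*6 = 4 + 5²*6 = 4 + 25*6 = 4 + 150 = 154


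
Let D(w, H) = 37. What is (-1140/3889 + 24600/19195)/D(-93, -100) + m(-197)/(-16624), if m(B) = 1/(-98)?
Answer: 24042632713067/899952080377504 ≈ 0.026715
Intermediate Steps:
m(B) = -1/98
(-1140/3889 + 24600/19195)/D(-93, -100) + m(-197)/(-16624) = (-1140/3889 + 24600/19195)/37 - 1/98/(-16624) = (-1140*1/3889 + 24600*(1/19195))*(1/37) - 1/98*(-1/16624) = (-1140/3889 + 4920/3839)*(1/37) + 1/1629152 = (14757420/14929871)*(1/37) + 1/1629152 = 14757420/552405227 + 1/1629152 = 24042632713067/899952080377504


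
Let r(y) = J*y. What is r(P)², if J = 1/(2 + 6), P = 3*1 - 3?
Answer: 0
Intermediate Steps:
P = 0 (P = 3 - 3 = 0)
J = ⅛ (J = 1/8 = ⅛ ≈ 0.12500)
r(y) = y/8
r(P)² = ((⅛)*0)² = 0² = 0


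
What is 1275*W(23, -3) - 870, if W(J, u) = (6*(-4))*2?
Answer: -62070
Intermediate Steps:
W(J, u) = -48 (W(J, u) = -24*2 = -48)
1275*W(23, -3) - 870 = 1275*(-48) - 870 = -61200 - 870 = -62070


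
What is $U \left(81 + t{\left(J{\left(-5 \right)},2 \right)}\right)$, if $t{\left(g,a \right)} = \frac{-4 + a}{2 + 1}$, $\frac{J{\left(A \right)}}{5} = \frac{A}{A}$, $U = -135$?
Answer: $-10845$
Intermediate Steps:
$J{\left(A \right)} = 5$ ($J{\left(A \right)} = 5 \frac{A}{A} = 5 \cdot 1 = 5$)
$t{\left(g,a \right)} = - \frac{4}{3} + \frac{a}{3}$ ($t{\left(g,a \right)} = \frac{-4 + a}{3} = \left(-4 + a\right) \frac{1}{3} = - \frac{4}{3} + \frac{a}{3}$)
$U \left(81 + t{\left(J{\left(-5 \right)},2 \right)}\right) = - 135 \left(81 + \left(- \frac{4}{3} + \frac{1}{3} \cdot 2\right)\right) = - 135 \left(81 + \left(- \frac{4}{3} + \frac{2}{3}\right)\right) = - 135 \left(81 - \frac{2}{3}\right) = \left(-135\right) \frac{241}{3} = -10845$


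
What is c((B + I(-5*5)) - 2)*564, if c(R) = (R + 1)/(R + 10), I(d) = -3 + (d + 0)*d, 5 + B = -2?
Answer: 346296/623 ≈ 555.85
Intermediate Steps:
B = -7 (B = -5 - 2 = -7)
I(d) = -3 + d² (I(d) = -3 + d*d = -3 + d²)
c(R) = (1 + R)/(10 + R)
c((B + I(-5*5)) - 2)*564 = ((1 + ((-7 + (-3 + (-5*5)²)) - 2))/(10 + ((-7 + (-3 + (-5*5)²)) - 2)))*564 = ((1 + ((-7 + (-3 + (-25)²)) - 2))/(10 + ((-7 + (-3 + (-25)²)) - 2)))*564 = ((1 + ((-7 + (-3 + 625)) - 2))/(10 + ((-7 + (-3 + 625)) - 2)))*564 = ((1 + ((-7 + 622) - 2))/(10 + ((-7 + 622) - 2)))*564 = ((1 + (615 - 2))/(10 + (615 - 2)))*564 = ((1 + 613)/(10 + 613))*564 = (614/623)*564 = 346296/623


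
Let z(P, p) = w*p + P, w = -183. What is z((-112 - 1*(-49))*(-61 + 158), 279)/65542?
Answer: -28584/32771 ≈ -0.87223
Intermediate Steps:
z(P, p) = P - 183*p (z(P, p) = -183*p + P = P - 183*p)
z((-112 - 1*(-49))*(-61 + 158), 279)/65542 = ((-112 - 1*(-49))*(-61 + 158) - 183*279)/65542 = ((-112 + 49)*97 - 51057)*(1/65542) = (-63*97 - 51057)*(1/65542) = (-6111 - 51057)*(1/65542) = -57168*1/65542 = -28584/32771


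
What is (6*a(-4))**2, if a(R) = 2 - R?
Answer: 1296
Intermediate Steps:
(6*a(-4))**2 = (6*(2 - 1*(-4)))**2 = (6*(2 + 4))**2 = (6*6)**2 = 36**2 = 1296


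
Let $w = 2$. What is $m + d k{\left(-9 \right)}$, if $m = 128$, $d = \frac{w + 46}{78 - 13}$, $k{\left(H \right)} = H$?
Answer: $\frac{7888}{65} \approx 121.35$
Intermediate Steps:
$d = \frac{48}{65}$ ($d = \frac{2 + 46}{78 - 13} = \frac{48}{65} \approx 0.73846$)
$m + d k{\left(-9 \right)} = 128 + \frac{48}{65} \left(-9\right) = 128 - \frac{432}{65} = \frac{7888}{65}$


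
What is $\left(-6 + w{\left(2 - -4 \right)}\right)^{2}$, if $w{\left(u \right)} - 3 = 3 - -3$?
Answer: $9$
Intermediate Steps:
$w{\left(u \right)} = 9$ ($w{\left(u \right)} = 3 + \left(3 - -3\right) = 3 + \left(3 + 3\right) = 3 + 6 = 9$)
$\left(-6 + w{\left(2 - -4 \right)}\right)^{2} = \left(-6 + 9\right)^{2} = 3^{2} = 9$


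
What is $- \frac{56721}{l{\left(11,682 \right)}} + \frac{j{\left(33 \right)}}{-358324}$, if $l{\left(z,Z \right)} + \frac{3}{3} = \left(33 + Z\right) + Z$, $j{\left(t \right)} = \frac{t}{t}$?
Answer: $- \frac{2540562125}{62527538} \approx -40.631$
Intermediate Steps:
$j{\left(t \right)} = 1$
$l{\left(z,Z \right)} = 32 + 2 Z$ ($l{\left(z,Z \right)} = -1 + \left(\left(33 + Z\right) + Z\right) = -1 + \left(33 + 2 Z\right) = 32 + 2 Z$)
$- \frac{56721}{l{\left(11,682 \right)}} + \frac{j{\left(33 \right)}}{-358324} = - \frac{56721}{32 + 2 \cdot 682} + 1 \frac{1}{-358324} = - \frac{56721}{32 + 1364} + 1 \left(- \frac{1}{358324}\right) = - \frac{56721}{1396} - \frac{1}{358324} = - \frac{2540562125}{62527538}$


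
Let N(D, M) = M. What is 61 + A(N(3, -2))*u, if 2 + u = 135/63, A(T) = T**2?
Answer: 431/7 ≈ 61.571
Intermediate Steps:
u = 1/7 (u = -2 + 135/63 = -2 + 135*(1/63) = -2 + 15/7 = 1/7 ≈ 0.14286)
61 + A(N(3, -2))*u = 61 + (-2)**2*(1/7) = 61 + 4*(1/7) = 61 + 4/7 = 431/7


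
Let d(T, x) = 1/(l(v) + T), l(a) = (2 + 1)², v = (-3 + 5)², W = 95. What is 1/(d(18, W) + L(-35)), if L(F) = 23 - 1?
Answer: 27/595 ≈ 0.045378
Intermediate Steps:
v = 4 (v = 2² = 4)
L(F) = 22
l(a) = 9 (l(a) = 3² = 9)
d(T, x) = 1/(9 + T)
1/(d(18, W) + L(-35)) = 1/(1/(9 + 18) + 22) = 1/(1/27 + 22) = 1/(595/27) = 27/595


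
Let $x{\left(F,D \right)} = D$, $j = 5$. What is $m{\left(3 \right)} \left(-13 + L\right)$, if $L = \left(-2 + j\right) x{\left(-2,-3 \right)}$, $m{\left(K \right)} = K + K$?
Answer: $-132$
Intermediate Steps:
$m{\left(K \right)} = 2 K$
$L = -9$ ($L = \left(-2 + 5\right) \left(-3\right) = 3 \left(-3\right) = -9$)
$m{\left(3 \right)} \left(-13 + L\right) = 2 \cdot 3 \left(-13 - 9\right) = 6 \left(-22\right) = -132$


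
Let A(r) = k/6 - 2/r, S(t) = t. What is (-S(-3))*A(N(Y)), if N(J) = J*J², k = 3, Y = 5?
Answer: 363/250 ≈ 1.4520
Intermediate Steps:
N(J) = J³
A(r) = ½ - 2/r (A(r) = 3/6 - 2/r = 3*(⅙) - 2/r = ½ - 2/r)
(-S(-3))*A(N(Y)) = (-1*(-3))*((-4 + 5³)/(2*(5³))) = 3*((½)*(-4 + 125)/125) = 3*((½)*(1/125)*121) = 3*(121/250) = 363/250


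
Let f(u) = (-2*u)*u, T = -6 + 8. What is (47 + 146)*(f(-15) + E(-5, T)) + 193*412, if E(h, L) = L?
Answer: -6948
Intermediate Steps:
T = 2
f(u) = -2*u**2
(47 + 146)*(f(-15) + E(-5, T)) + 193*412 = (47 + 146)*(-2*(-15)**2 + 2) + 193*412 = 193*(-2*225 + 2) + 79516 = 193*(-450 + 2) + 79516 = 193*(-448) + 79516 = -86464 + 79516 = -6948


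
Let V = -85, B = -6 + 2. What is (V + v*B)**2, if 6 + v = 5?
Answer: 6561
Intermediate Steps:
v = -1 (v = -6 + 5 = -1)
B = -4
(V + v*B)**2 = (-85 - 1*(-4))**2 = (-85 + 4)**2 = (-81)**2 = 6561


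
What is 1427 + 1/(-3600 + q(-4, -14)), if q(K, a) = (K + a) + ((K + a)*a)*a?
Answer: 10197341/7146 ≈ 1427.0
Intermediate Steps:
q(K, a) = K + a + a²*(K + a) (q(K, a) = (K + a) + (a*(K + a))*a = (K + a) + a²*(K + a) = K + a + a²*(K + a))
1427 + 1/(-3600 + q(-4, -14)) = 1427 + 1/(-3600 + (-4 - 14 + (-14)³ - 4*(-14)²)) = 1427 + 1/(-3600 + (-4 - 14 - 2744 - 4*196)) = 1427 + 1/(-3600 + (-4 - 14 - 2744 - 784)) = 1427 + 1/(-3600 - 3546) = 1427 + 1/(-7146) = 1427 - 1/7146 = 10197341/7146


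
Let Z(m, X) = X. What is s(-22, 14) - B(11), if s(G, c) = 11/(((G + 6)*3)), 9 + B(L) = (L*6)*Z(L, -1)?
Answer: 3589/48 ≈ 74.771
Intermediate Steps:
B(L) = -9 - 6*L (B(L) = -9 + (L*6)*(-1) = -9 + (6*L)*(-1) = -9 - 6*L)
s(G, c) = 11/(18 + 3*G) (s(G, c) = 11/(((6 + G)*3)) = 11/(18 + 3*G))
s(-22, 14) - B(11) = 11/(3*(6 - 22)) - (-9 - 6*11) = (11/3)/(-16) - (-9 - 66) = (11/3)*(-1/16) - 1*(-75) = -11/48 + 75 = 3589/48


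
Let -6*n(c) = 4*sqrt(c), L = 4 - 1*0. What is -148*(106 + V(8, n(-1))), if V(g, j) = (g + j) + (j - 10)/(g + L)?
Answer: -50246/3 + 962*I/9 ≈ -16749.0 + 106.89*I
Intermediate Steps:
L = 4 (L = 4 + 0 = 4)
n(c) = -2*sqrt(c)/3
V(g, j) = g + j + (-10 + j)/(4 + g) (V(g, j) = (g + j) + (j - 10)/(g + 4) = (g + j) + (-10 + j)/(4 + g) = g + j + (-10 + j)/(4 + g))
-148*(106 + V(8, n(-1))) = -148*(106 + (-10 + 8**2 + 4*8 + 5*(-2*I/3) + 8*(-2*I/3))/(4 + 8)) = -148*(106 + (-10 + 64 + 32 + 5*(-2*I/3) + 8*(-2*I/3))/12) = -148*(106 + (-10 + 64 + 32 - 10*I/3 - 16*I/3)/12) = -148*(106 + (86 - 26*I/3)/12) = -148*(106 + (43/6 - 13*I/18)) = -148*(679/6 - 13*I/18) = -50246/3 + 962*I/9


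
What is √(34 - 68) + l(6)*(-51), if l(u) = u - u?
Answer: I*√34 ≈ 5.8309*I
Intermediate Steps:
l(u) = 0
√(34 - 68) + l(6)*(-51) = √(34 - 68) + 0*(-51) = √(-34) + 0 = I*√34 + 0 = I*√34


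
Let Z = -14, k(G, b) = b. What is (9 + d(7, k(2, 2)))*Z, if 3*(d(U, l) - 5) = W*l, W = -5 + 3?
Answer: -532/3 ≈ -177.33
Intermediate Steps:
W = -2
d(U, l) = 5 - 2*l/3 (d(U, l) = 5 + (-2*l)/3 = 5 - 2*l/3)
(9 + d(7, k(2, 2)))*Z = (9 + (5 - 2/3*2))*(-14) = (9 + (5 - 4/3))*(-14) = (9 + 11/3)*(-14) = (38/3)*(-14) = -532/3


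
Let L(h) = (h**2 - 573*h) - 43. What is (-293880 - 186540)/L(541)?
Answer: 32028/1157 ≈ 27.682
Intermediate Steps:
L(h) = -43 + h**2 - 573*h
(-293880 - 186540)/L(541) = (-293880 - 186540)/(-43 + 541**2 - 573*541) = -480420/(-43 + 292681 - 309993) = -480420/(-17355) = -480420*(-1/17355) = 32028/1157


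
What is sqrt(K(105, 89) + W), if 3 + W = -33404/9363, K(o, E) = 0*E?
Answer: I*sqrt(575758959)/9363 ≈ 2.5627*I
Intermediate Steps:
K(o, E) = 0
W = -61493/9363 (W = -3 - 33404/9363 = -61493/9363 ≈ -6.5677)
sqrt(K(105, 89) + W) = sqrt(0 - 61493/9363) = sqrt(-61493/9363) = I*sqrt(575758959)/9363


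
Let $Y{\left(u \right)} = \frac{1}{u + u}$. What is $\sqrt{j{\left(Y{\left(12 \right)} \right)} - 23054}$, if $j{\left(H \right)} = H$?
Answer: $\frac{i \sqrt{3319770}}{12} \approx 151.84 i$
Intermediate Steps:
$Y{\left(u \right)} = \frac{1}{2 u}$
$\sqrt{j{\left(Y{\left(12 \right)} \right)} - 23054} = \sqrt{\frac{1}{2 \cdot 12} - 23054} = \sqrt{\frac{1}{2} \cdot \frac{1}{12} - 23054} = \sqrt{\frac{1}{24} - 23054} = \sqrt{- \frac{553295}{24}} = \frac{i \sqrt{3319770}}{12}$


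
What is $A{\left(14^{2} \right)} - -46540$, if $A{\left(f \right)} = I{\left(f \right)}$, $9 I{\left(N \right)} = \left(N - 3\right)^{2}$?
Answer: $\frac{456109}{9} \approx 50679.0$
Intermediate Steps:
$I{\left(N \right)} = \frac{\left(-3 + N\right)^{2}}{9}$ ($I{\left(N \right)} = \frac{\left(N - 3\right)^{2}}{9} = \frac{\left(-3 + N\right)^{2}}{9}$)
$A{\left(f \right)} = \frac{\left(-3 + f\right)^{2}}{9}$
$A{\left(14^{2} \right)} - -46540 = \frac{\left(-3 + 14^{2}\right)^{2}}{9} - -46540 = \frac{\left(-3 + 196\right)^{2}}{9} + 46540 = \frac{193^{2}}{9} + 46540 = \frac{1}{9} \cdot 37249 + 46540 = \frac{37249}{9} + 46540 = \frac{456109}{9}$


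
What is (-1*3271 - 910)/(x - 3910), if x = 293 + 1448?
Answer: 4181/2169 ≈ 1.9276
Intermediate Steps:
x = 1741
(-1*3271 - 910)/(x - 3910) = (-1*3271 - 910)/(1741 - 3910) = (-3271 - 910)/(-2169) = -4181*(-1/2169) = 4181/2169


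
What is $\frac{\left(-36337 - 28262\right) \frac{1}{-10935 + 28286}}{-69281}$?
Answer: $\frac{64599}{1202094631} \approx 5.3739 \cdot 10^{-5}$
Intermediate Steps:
$\frac{\left(-36337 - 28262\right) \frac{1}{-10935 + 28286}}{-69281} = - \frac{64599}{17351} \left(- \frac{1}{69281}\right) = \left(-64599\right) \frac{1}{17351} \left(- \frac{1}{69281}\right) = \left(- \frac{64599}{17351}\right) \left(- \frac{1}{69281}\right) = \frac{64599}{1202094631}$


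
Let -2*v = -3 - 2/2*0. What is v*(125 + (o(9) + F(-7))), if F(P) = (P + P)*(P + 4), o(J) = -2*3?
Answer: 483/2 ≈ 241.50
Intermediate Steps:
o(J) = -6
F(P) = 2*P*(4 + P) (F(P) = (2*P)*(4 + P) = 2*P*(4 + P))
v = 3/2 (v = -(-3 - 2/2*0)/2 = -(-3 - 2*½*0)/2 = -(-3 - 1*0)/2 = -(-3 + 0)/2 = -½*(-3) = 3/2 ≈ 1.5000)
v*(125 + (o(9) + F(-7))) = 3*(125 + (-6 + 2*(-7)*(4 - 7)))/2 = 3*(125 + (-6 + 2*(-7)*(-3)))/2 = 3*(125 + (-6 + 42))/2 = 3*(125 + 36)/2 = (3/2)*161 = 483/2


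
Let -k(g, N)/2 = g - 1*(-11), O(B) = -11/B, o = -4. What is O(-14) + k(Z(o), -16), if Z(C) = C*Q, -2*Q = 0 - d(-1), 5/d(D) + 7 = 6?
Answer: -577/14 ≈ -41.214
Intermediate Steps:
d(D) = -5 (d(D) = 5/(-7 + 6) = 5/(-1) = 5*(-1) = -5)
Q = -5/2 (Q = -(0 - 1*(-5))/2 = -(0 + 5)/2 = -1/2*5 = -5/2 ≈ -2.5000)
Z(C) = -5*C/2 (Z(C) = C*(-5/2) = -5*C/2)
k(g, N) = -22 - 2*g (k(g, N) = -2*(g - 1*(-11)) = -2*(g + 11) = -2*(11 + g) = -22 - 2*g)
O(-14) + k(Z(o), -16) = -11/(-14) + (-22 - (-5)*(-4)) = -11*(-1/14) + (-22 - 2*10) = 11/14 + (-22 - 20) = 11/14 - 42 = -577/14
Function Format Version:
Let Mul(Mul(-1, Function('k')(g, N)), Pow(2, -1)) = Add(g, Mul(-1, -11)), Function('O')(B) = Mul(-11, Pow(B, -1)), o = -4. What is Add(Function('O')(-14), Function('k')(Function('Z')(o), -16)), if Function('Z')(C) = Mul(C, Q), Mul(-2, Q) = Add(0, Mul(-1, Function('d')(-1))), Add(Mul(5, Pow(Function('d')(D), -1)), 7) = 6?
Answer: Rational(-577, 14) ≈ -41.214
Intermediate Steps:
Function('d')(D) = -5 (Function('d')(D) = Mul(5, Pow(Add(-7, 6), -1)) = Mul(5, Pow(-1, -1)) = Mul(5, -1) = -5)
Q = Rational(-5, 2) (Q = Mul(Rational(-1, 2), Add(0, Mul(-1, -5))) = Mul(Rational(-1, 2), Add(0, 5)) = Mul(Rational(-1, 2), 5) = Rational(-5, 2) ≈ -2.5000)
Function('Z')(C) = Mul(Rational(-5, 2), C) (Function('Z')(C) = Mul(C, Rational(-5, 2)) = Mul(Rational(-5, 2), C))
Function('k')(g, N) = Add(-22, Mul(-2, g)) (Function('k')(g, N) = Mul(-2, Add(g, Mul(-1, -11))) = Mul(-2, Add(g, 11)) = Mul(-2, Add(11, g)) = Add(-22, Mul(-2, g)))
Add(Function('O')(-14), Function('k')(Function('Z')(o), -16)) = Add(Mul(-11, Pow(-14, -1)), Add(-22, Mul(-2, Mul(Rational(-5, 2), -4)))) = Add(Mul(-11, Rational(-1, 14)), Add(-22, Mul(-2, 10))) = Add(Rational(11, 14), Add(-22, -20)) = Add(Rational(11, 14), -42) = Rational(-577, 14)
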